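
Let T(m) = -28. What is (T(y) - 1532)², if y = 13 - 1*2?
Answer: 2433600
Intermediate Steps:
y = 11 (y = 13 - 2 = 11)
(T(y) - 1532)² = (-28 - 1532)² = (-1560)² = 2433600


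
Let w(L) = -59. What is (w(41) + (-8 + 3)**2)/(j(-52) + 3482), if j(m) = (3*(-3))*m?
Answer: -17/1975 ≈ -0.0086076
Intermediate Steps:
j(m) = -9*m
(w(41) + (-8 + 3)**2)/(j(-52) + 3482) = (-59 + (-8 + 3)**2)/(-9*(-52) + 3482) = (-59 + (-5)**2)/(468 + 3482) = (-59 + 25)/3950 = -34*1/3950 = -17/1975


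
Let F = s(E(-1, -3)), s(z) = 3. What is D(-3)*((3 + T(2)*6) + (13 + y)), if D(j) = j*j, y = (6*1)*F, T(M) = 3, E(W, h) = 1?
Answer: 468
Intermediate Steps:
F = 3
y = 18 (y = (6*1)*3 = 6*3 = 18)
D(j) = j²
D(-3)*((3 + T(2)*6) + (13 + y)) = (-3)²*((3 + 3*6) + (13 + 18)) = 9*((3 + 18) + 31) = 9*(21 + 31) = 9*52 = 468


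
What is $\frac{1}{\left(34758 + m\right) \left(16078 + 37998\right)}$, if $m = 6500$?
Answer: $\frac{1}{2231067608} \approx 4.4822 \cdot 10^{-10}$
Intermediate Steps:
$\frac{1}{\left(34758 + m\right) \left(16078 + 37998\right)} = \frac{1}{\left(34758 + 6500\right) \left(16078 + 37998\right)} = \frac{1}{41258 \cdot 54076} = \frac{1}{2231067608}$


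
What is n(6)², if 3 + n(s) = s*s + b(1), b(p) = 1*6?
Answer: 1521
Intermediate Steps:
b(p) = 6
n(s) = 3 + s² (n(s) = -3 + (s*s + 6) = -3 + (s² + 6) = -3 + (6 + s²) = 3 + s²)
n(6)² = (3 + 6²)² = (3 + 36)² = 39² = 1521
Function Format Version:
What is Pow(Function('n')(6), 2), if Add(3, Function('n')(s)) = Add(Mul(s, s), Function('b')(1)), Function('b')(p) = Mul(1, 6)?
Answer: 1521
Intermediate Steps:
Function('b')(p) = 6
Function('n')(s) = Add(3, Pow(s, 2)) (Function('n')(s) = Add(-3, Add(Mul(s, s), 6)) = Add(-3, Add(Pow(s, 2), 6)) = Add(-3, Add(6, Pow(s, 2))) = Add(3, Pow(s, 2)))
Pow(Function('n')(6), 2) = Pow(Add(3, Pow(6, 2)), 2) = Pow(Add(3, 36), 2) = Pow(39, 2) = 1521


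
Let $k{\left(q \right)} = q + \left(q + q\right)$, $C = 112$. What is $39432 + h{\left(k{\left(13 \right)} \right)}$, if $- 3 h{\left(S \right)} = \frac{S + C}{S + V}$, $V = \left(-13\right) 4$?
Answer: $\frac{1537999}{39} \approx 39436.0$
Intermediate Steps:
$V = -52$
$k{\left(q \right)} = 3 q$ ($k{\left(q \right)} = q + 2 q = 3 q$)
$h{\left(S \right)} = - \frac{112 + S}{3 \left(-52 + S\right)}$ ($h{\left(S \right)} = - \frac{\left(S + 112\right) \frac{1}{S - 52}}{3} = - \frac{\left(112 + S\right) \frac{1}{-52 + S}}{3} = - \frac{\frac{1}{-52 + S} \left(112 + S\right)}{3} = - \frac{112 + S}{3 \left(-52 + S\right)}$)
$39432 + h{\left(k{\left(13 \right)} \right)} = 39432 + \frac{-112 - 3 \cdot 13}{3 \left(-52 + 3 \cdot 13\right)} = 39432 + \frac{-112 - 39}{3 \left(-52 + 39\right)} = 39432 + \frac{-112 - 39}{3 \left(-13\right)} = 39432 + \frac{1}{3} \left(- \frac{1}{13}\right) \left(-151\right) = 39432 + \frac{151}{39} = \frac{1537999}{39}$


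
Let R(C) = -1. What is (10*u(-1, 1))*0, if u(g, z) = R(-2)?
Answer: 0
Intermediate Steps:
u(g, z) = -1
(10*u(-1, 1))*0 = (10*(-1))*0 = -10*0 = 0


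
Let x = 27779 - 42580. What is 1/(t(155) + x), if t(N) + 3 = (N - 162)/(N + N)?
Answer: -310/4589247 ≈ -6.7549e-5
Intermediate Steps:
t(N) = -3 + (-162 + N)/(2*N) (t(N) = -3 + (N - 162)/(N + N) = -3 + (-162 + N)/((2*N)) = -3 + (-162 + N)*(1/(2*N)) = -3 + (-162 + N)/(2*N))
x = -14801
1/(t(155) + x) = 1/((-5/2 - 81/155) - 14801) = 1/(-937/310 - 14801) = 1/(-4589247/310) = -310/4589247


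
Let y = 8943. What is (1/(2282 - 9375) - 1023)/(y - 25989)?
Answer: 3628070/60453639 ≈ 0.060014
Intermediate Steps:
(1/(2282 - 9375) - 1023)/(y - 25989) = (1/(2282 - 9375) - 1023)/(8943 - 25989) = (1/(-7093) - 1023)/(-17046) = (-1/7093 - 1023)*(-1/17046) = -7256140/7093*(-1/17046) = 3628070/60453639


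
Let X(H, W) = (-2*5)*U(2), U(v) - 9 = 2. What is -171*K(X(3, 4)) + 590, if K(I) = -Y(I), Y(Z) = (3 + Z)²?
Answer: 1958369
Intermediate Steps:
U(v) = 11 (U(v) = 9 + 2 = 11)
X(H, W) = -110 (X(H, W) = -2*5*11 = -10*11 = -110)
K(I) = -(3 + I)²
-171*K(X(3, 4)) + 590 = -(-171)*(3 - 110)² + 590 = -(-171)*(-107)² + 590 = -(-171)*11449 + 590 = -171*(-11449) + 590 = 1957779 + 590 = 1958369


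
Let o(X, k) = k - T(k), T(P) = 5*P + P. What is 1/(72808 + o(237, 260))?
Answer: 1/71508 ≈ 1.3984e-5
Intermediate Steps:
T(P) = 6*P
o(X, k) = -5*k (o(X, k) = k - 6*k = -5*k)
1/(72808 + o(237, 260)) = 1/(72808 - 5*260) = 1/(72808 - 1300) = 1/71508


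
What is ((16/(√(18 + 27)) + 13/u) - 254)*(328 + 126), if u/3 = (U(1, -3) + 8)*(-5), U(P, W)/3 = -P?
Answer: -8654602/75 + 7264*√5/15 ≈ -1.1431e+5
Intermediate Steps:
U(P, W) = -3*P (U(P, W) = 3*(-P) = -3*P)
u = -75 (u = 3*((-3*1 + 8)*(-5)) = 3*((-3 + 8)*(-5)) = 3*(5*(-5)) = 3*(-25) = -75)
((16/(√(18 + 27)) + 13/u) - 254)*(328 + 126) = ((16/(√(18 + 27)) + 13/(-75)) - 254)*(328 + 126) = ((16/(√45) + 13*(-1/75)) - 254)*454 = ((16/((3*√5)) - 13/75) - 254)*454 = ((16*(√5/15) - 13/75) - 254)*454 = ((16*√5/15 - 13/75) - 254)*454 = ((-13/75 + 16*√5/15) - 254)*454 = (-19063/75 + 16*√5/15)*454 = -8654602/75 + 7264*√5/15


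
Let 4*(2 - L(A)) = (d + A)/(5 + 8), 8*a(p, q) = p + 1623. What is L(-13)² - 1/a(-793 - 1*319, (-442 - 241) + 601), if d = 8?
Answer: 6049559/1381744 ≈ 4.3782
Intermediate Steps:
a(p, q) = 1623/8 + p/8 (a(p, q) = (p + 1623)/8 = (1623 + p)/8 = 1623/8 + p/8)
L(A) = 24/13 - A/52 (L(A) = 2 - (8 + A)/(4*(5 + 8)) = 2 - (8 + A)/(4*13) = 2 - (8/13 + A/13)/4 = 2 + (-2/13 - A/52) = 24/13 - A/52)
L(-13)² - 1/a(-793 - 1*319, (-442 - 241) + 601) = (24/13 - 1/52*(-13))² - 1/(1623/8 + (-793 - 1*319)/8) = (24/13 + ¼)² - 1/(1623/8 + (-793 - 319)/8) = (109/52)² - 1/(1623/8 + (⅛)*(-1112)) = 11881/2704 - 1/(1623/8 - 139) = 11881/2704 - 1/511/8 = 11881/2704 - 1*8/511 = 11881/2704 - 8/511 = 6049559/1381744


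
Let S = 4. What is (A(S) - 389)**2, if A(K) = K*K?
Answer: 139129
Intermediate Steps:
A(K) = K**2
(A(S) - 389)**2 = (4**2 - 389)**2 = (16 - 389)**2 = (-373)**2 = 139129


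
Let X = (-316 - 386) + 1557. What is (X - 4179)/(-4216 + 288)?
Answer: 831/982 ≈ 0.84623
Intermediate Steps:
X = 855 (X = -702 + 1557 = 855)
(X - 4179)/(-4216 + 288) = (855 - 4179)/(-4216 + 288) = -3324/(-3928) = -3324*(-1/3928) = 831/982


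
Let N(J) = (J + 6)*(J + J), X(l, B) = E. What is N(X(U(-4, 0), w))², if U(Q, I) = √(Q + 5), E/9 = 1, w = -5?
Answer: 72900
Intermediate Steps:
E = 9 (E = 9*1 = 9)
U(Q, I) = √(5 + Q)
X(l, B) = 9
N(J) = 2*J*(6 + J) (N(J) = (6 + J)*(2*J) = 2*J*(6 + J))
N(X(U(-4, 0), w))² = (2*9*(6 + 9))² = (2*9*15)² = 270² = 72900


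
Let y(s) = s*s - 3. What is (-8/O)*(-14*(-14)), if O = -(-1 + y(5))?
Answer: 224/3 ≈ 74.667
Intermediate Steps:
y(s) = -3 + s² (y(s) = s² - 3 = -3 + s²)
O = -21 (O = -(-1 + (-3 + 5²)) = -(-1 + (-3 + 25)) = -(-1 + 22) = -1*21 = -21)
(-8/O)*(-14*(-14)) = (-8/(-21))*(-14*(-14)) = -8*(-1/21)*196 = (8/21)*196 = 224/3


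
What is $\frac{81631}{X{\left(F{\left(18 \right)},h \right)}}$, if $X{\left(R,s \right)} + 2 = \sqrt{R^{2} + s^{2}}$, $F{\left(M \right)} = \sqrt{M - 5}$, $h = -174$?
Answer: $\frac{163262}{30285} + \frac{81631 \sqrt{30289}}{30285} \approx 474.5$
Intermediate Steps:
$F{\left(M \right)} = \sqrt{-5 + M}$
$X{\left(R,s \right)} = -2 + \sqrt{R^{2} + s^{2}}$
$\frac{81631}{X{\left(F{\left(18 \right)},h \right)}} = \frac{81631}{-2 + \sqrt{\left(\sqrt{-5 + 18}\right)^{2} + \left(-174\right)^{2}}} = \frac{81631}{-2 + \sqrt{\left(\sqrt{13}\right)^{2} + 30276}} = \frac{81631}{-2 + \sqrt{13 + 30276}} = \frac{81631}{-2 + \sqrt{30289}}$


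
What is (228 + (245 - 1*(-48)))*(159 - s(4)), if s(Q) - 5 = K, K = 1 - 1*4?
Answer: 81797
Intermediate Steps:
K = -3 (K = 1 - 4 = -3)
s(Q) = 2 (s(Q) = 5 - 3 = 2)
(228 + (245 - 1*(-48)))*(159 - s(4)) = (228 + (245 - 1*(-48)))*(159 - 1*2) = (228 + (245 + 48))*(159 - 2) = (228 + 293)*157 = 521*157 = 81797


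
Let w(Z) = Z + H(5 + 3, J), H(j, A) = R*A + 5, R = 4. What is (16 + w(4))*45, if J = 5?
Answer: 2025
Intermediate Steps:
H(j, A) = 5 + 4*A (H(j, A) = 4*A + 5 = 5 + 4*A)
w(Z) = 25 + Z (w(Z) = Z + (5 + 4*5) = Z + (5 + 20) = Z + 25 = 25 + Z)
(16 + w(4))*45 = (16 + (25 + 4))*45 = (16 + 29)*45 = 45*45 = 2025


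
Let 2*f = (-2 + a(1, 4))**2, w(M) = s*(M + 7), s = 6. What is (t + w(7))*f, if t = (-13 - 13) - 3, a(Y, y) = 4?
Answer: 110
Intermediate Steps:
w(M) = 42 + 6*M (w(M) = 6*(M + 7) = 6*(7 + M) = 42 + 6*M)
t = -29 (t = -26 - 3 = -29)
f = 2 (f = (-2 + 4)**2/2 = (1/2)*2**2 = (1/2)*4 = 2)
(t + w(7))*f = (-29 + (42 + 6*7))*2 = (-29 + (42 + 42))*2 = (-29 + 84)*2 = 55*2 = 110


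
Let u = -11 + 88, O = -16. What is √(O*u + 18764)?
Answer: 6*√487 ≈ 132.41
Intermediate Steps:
u = 77
√(O*u + 18764) = √(-16*77 + 18764) = √(-1232 + 18764) = √17532 = 6*√487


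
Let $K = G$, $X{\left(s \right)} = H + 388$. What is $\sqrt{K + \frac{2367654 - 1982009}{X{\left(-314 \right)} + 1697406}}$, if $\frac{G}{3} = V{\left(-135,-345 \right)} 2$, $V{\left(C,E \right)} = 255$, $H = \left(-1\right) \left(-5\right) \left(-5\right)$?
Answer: $\frac{\sqrt{490084076609815}}{565923} \approx 39.118$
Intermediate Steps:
$H = -25$ ($H = 5 \left(-5\right) = -25$)
$G = 1530$ ($G = 3 \cdot 255 \cdot 2 = 3 \cdot 510 = 1530$)
$X{\left(s \right)} = 363$ ($X{\left(s \right)} = -25 + 388 = 363$)
$K = 1530$
$\sqrt{K + \frac{2367654 - 1982009}{X{\left(-314 \right)} + 1697406}} = \sqrt{1530 + \frac{2367654 - 1982009}{363 + 1697406}} = \sqrt{1530 + \frac{385645}{1697769}} = \sqrt{\frac{2597972215}{1697769}} = \frac{\sqrt{490084076609815}}{565923}$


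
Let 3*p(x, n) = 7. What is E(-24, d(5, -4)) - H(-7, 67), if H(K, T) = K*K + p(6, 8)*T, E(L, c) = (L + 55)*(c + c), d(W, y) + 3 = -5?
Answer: -2104/3 ≈ -701.33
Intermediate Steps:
p(x, n) = 7/3 (p(x, n) = (1/3)*7 = 7/3)
d(W, y) = -8 (d(W, y) = -3 - 5 = -8)
E(L, c) = 2*c*(55 + L) (E(L, c) = (55 + L)*(2*c) = 2*c*(55 + L))
H(K, T) = K**2 + 7*T/3 (H(K, T) = K*K + 7*T/3 = K**2 + 7*T/3)
E(-24, d(5, -4)) - H(-7, 67) = 2*(-8)*(55 - 24) - ((-7)**2 + (7/3)*67) = 2*(-8)*31 - (49 + 469/3) = -496 - 1*616/3 = -496 - 616/3 = -2104/3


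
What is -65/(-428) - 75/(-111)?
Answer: 13105/15836 ≈ 0.82755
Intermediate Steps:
-65/(-428) - 75/(-111) = -65*(-1/428) - 75*(-1/111) = 65/428 + 25/37 = 13105/15836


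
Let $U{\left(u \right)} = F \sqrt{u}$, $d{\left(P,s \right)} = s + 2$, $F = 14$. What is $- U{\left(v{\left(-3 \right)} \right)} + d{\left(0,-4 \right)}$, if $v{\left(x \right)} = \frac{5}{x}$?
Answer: $-2 - \frac{14 i \sqrt{15}}{3} \approx -2.0 - 18.074 i$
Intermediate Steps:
$d{\left(P,s \right)} = 2 + s$
$U{\left(u \right)} = 14 \sqrt{u}$
$- U{\left(v{\left(-3 \right)} \right)} + d{\left(0,-4 \right)} = - 14 \sqrt{\frac{5}{-3}} + \left(2 - 4\right) = - 14 \sqrt{5 \left(- \frac{1}{3}\right)} - 2 = - 14 \sqrt{- \frac{5}{3}} - 2 = - 14 \frac{i \sqrt{15}}{3} - 2 = - \frac{14 i \sqrt{15}}{3} - 2 = -2 - \frac{14 i \sqrt{15}}{3}$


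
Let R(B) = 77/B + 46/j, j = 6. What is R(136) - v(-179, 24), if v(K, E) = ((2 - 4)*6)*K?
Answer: -873025/408 ≈ -2139.8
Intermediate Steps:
v(K, E) = -12*K (v(K, E) = (-2*6)*K = -12*K)
R(B) = 23/3 + 77/B (R(B) = 77/B + 46/6 = 77/B + 46*(⅙) = 77/B + 23/3 = 23/3 + 77/B)
R(136) - v(-179, 24) = (23/3 + 77/136) - (-12)*(-179) = (23/3 + 77*(1/136)) - 1*2148 = (23/3 + 77/136) - 2148 = 3359/408 - 2148 = -873025/408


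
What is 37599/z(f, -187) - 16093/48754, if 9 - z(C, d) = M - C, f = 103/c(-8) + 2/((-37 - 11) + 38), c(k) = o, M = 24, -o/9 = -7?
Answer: -30394514941/10964518 ≈ -2772.1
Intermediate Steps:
o = 63 (o = -9*(-7) = 63)
c(k) = 63
f = 452/315 (f = 103/63 + 2/((-37 - 11) + 38) = 103*(1/63) + 2/(-48 + 38) = 103/63 + 2/(-10) = 103/63 + 2*(-⅒) = 103/63 - ⅕ = 452/315 ≈ 1.4349)
z(C, d) = -15 + C (z(C, d) = 9 - (24 - C) = 9 + (-24 + C) = -15 + C)
37599/z(f, -187) - 16093/48754 = 37599/(-15 + 452/315) - 16093/48754 = 37599/(-4273/315) - 16093*1/48754 = 37599*(-315/4273) - 847/2566 = -11843685/4273 - 847/2566 = -30394514941/10964518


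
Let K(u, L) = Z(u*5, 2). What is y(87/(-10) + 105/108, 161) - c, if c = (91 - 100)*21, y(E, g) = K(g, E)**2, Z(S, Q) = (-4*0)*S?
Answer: 189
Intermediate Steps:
Z(S, Q) = 0 (Z(S, Q) = 0*S = 0)
K(u, L) = 0
y(E, g) = 0 (y(E, g) = 0**2 = 0)
c = -189 (c = -9*21 = -189)
y(87/(-10) + 105/108, 161) - c = 0 - 1*(-189) = 0 + 189 = 189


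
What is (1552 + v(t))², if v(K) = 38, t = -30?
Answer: 2528100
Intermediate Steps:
(1552 + v(t))² = (1552 + 38)² = 1590² = 2528100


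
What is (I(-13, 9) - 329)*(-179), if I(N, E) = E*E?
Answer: 44392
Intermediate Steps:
I(N, E) = E²
(I(-13, 9) - 329)*(-179) = (9² - 329)*(-179) = (81 - 329)*(-179) = -248*(-179) = 44392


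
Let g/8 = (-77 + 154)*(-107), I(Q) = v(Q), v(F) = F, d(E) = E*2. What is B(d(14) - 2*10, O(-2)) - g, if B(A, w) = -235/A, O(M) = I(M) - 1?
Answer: 527061/8 ≈ 65883.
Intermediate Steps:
d(E) = 2*E
I(Q) = Q
O(M) = -1 + M (O(M) = M - 1 = -1 + M)
g = -65912 (g = 8*((-77 + 154)*(-107)) = 8*(77*(-107)) = 8*(-8239) = -65912)
B(d(14) - 2*10, O(-2)) - g = -235/(2*14 - 2*10) - 1*(-65912) = -235/(28 - 20) + 65912 = -235/8 + 65912 = 527061/8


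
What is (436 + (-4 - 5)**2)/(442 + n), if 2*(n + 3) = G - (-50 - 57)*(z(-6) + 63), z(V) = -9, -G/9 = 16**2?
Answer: 517/2176 ≈ 0.23759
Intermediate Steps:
G = -2304 (G = -9*16**2 = -9*256 = -2304)
n = 1734 (n = -3 + (-2304 - (-50 - 57)*(-9 + 63))/2 = -3 + (-2304 - (-107)*54)/2 = -3 + (-2304 - 1*(-5778))/2 = -3 + (-2304 + 5778)/2 = -3 + (1/2)*3474 = -3 + 1737 = 1734)
(436 + (-4 - 5)**2)/(442 + n) = (436 + (-4 - 5)**2)/(442 + 1734) = (436 + (-9)**2)/2176 = (436 + 81)*(1/2176) = 517*(1/2176) = 517/2176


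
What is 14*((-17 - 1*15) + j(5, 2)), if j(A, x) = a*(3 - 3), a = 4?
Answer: -448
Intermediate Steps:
j(A, x) = 0 (j(A, x) = 4*(3 - 3) = 4*0 = 0)
14*((-17 - 1*15) + j(5, 2)) = 14*((-17 - 1*15) + 0) = 14*((-17 - 15) + 0) = 14*(-32 + 0) = 14*(-32) = -448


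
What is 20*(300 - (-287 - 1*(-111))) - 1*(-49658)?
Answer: 59178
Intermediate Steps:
20*(300 - (-287 - 1*(-111))) - 1*(-49658) = 20*(300 - (-287 + 111)) + 49658 = 20*(300 - 1*(-176)) + 49658 = 20*(300 + 176) + 49658 = 20*476 + 49658 = 9520 + 49658 = 59178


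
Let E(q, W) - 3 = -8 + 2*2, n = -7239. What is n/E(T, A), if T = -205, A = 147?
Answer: 7239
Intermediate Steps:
E(q, W) = -1 (E(q, W) = 3 + (-8 + 2*2) = 3 + (-8 + 4) = 3 - 4 = -1)
n/E(T, A) = -7239/(-1) = -7239*(-1) = 7239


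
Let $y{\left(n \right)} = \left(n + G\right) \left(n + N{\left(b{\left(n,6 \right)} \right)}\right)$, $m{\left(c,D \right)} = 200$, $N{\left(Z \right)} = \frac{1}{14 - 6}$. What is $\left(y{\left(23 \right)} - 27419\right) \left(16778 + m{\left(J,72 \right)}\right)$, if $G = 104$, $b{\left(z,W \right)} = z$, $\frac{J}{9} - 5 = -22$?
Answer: $- \frac{1662630073}{4} \approx -4.1566 \cdot 10^{8}$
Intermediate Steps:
$J = -153$ ($J = 45 + 9 \left(-22\right) = 45 - 198 = -153$)
$N{\left(Z \right)} = \frac{1}{8}$
$y{\left(n \right)} = \left(104 + n\right) \left(\frac{1}{8} + n\right)$ ($y{\left(n \right)} = \left(n + 104\right) \left(n + \frac{1}{8}\right) = \left(104 + n\right) \left(\frac{1}{8} + n\right)$)
$\left(y{\left(23 \right)} - 27419\right) \left(16778 + m{\left(J,72 \right)}\right) = \left(\left(13 + 23^{2} + \frac{833}{8} \cdot 23\right) - 27419\right) \left(16778 + 200\right) = \left(\left(13 + 529 + \frac{19159}{8}\right) - 27419\right) 16978 = \left(\frac{23495}{8} - 27419\right) 16978 = \left(- \frac{195857}{8}\right) 16978 = - \frac{1662630073}{4}$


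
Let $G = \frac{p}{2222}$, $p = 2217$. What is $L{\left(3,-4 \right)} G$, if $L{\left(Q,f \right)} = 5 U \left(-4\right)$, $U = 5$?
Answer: $- \frac{110850}{1111} \approx -99.775$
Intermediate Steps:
$L{\left(Q,f \right)} = -100$ ($L{\left(Q,f \right)} = 5 \cdot 5 \left(-4\right) = 25 \left(-4\right) = -100$)
$G = \frac{2217}{2222} \approx 0.99775$
$L{\left(3,-4 \right)} G = \left(-100\right) \frac{2217}{2222} = - \frac{110850}{1111}$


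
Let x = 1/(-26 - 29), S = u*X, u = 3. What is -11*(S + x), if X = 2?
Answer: -329/5 ≈ -65.800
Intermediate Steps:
S = 6 (S = 3*2 = 6)
x = -1/55 (x = 1/(-55) = -1/55 ≈ -0.018182)
-11*(S + x) = -11*(6 - 1/55) = -11*329/55 = -329/5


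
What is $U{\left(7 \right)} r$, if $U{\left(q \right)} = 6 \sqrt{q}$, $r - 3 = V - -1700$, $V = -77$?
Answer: $9756 \sqrt{7} \approx 25812.0$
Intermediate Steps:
$r = 1626$ ($r = 3 - -1623 = 3 + \left(-77 + 1700\right) = 3 + 1623 = 1626$)
$U{\left(7 \right)} r = 6 \sqrt{7} \cdot 1626 = 9756 \sqrt{7}$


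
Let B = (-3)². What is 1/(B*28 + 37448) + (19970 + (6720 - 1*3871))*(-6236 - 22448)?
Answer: -24676165389199/37700 ≈ -6.5454e+8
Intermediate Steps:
B = 9
1/(B*28 + 37448) + (19970 + (6720 - 1*3871))*(-6236 - 22448) = 1/(9*28 + 37448) + (19970 + (6720 - 1*3871))*(-6236 - 22448) = 1/(252 + 37448) + (19970 + (6720 - 3871))*(-28684) = 1/37700 + (19970 + 2849)*(-28684) = 1/37700 + 22819*(-28684) = 1/37700 - 654540196 = -24676165389199/37700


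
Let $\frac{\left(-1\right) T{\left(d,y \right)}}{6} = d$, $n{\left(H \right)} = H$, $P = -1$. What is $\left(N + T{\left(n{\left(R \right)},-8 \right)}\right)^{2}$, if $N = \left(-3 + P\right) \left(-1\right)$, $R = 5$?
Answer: $676$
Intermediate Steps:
$T{\left(d,y \right)} = - 6 d$
$N = 4$ ($N = \left(-3 - 1\right) \left(-1\right) = \left(-4\right) \left(-1\right) = 4$)
$\left(N + T{\left(n{\left(R \right)},-8 \right)}\right)^{2} = \left(4 - 30\right)^{2} = \left(-26\right)^{2} = 676$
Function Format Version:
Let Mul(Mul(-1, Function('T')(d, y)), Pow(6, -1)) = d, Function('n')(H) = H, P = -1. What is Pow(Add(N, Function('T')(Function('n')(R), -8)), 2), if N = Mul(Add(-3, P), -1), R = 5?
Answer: 676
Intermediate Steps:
Function('T')(d, y) = Mul(-6, d)
N = 4 (N = Mul(Add(-3, -1), -1) = Mul(-4, -1) = 4)
Pow(Add(N, Function('T')(Function('n')(R), -8)), 2) = Pow(Add(4, Mul(-6, 5)), 2) = Pow(Add(4, -30), 2) = Pow(-26, 2) = 676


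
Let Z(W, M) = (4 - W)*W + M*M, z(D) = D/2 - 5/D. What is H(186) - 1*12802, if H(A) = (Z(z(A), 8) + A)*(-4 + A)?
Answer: -25476938983/17298 ≈ -1.4728e+6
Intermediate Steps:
z(D) = D/2 - 5/D (z(D) = D*(½) - 5/D = D/2 - 5/D)
Z(W, M) = M² + W*(4 - W) (Z(W, M) = W*(4 - W) + M² = M² + W*(4 - W))
H(A) = (-4 + A)*(64 - (A/2 - 5/A)² - 20/A + 3*A) (H(A) = ((8² - (A/2 - 5/A)² + 4*(A/2 - 5/A)) + A)*(-4 + A) = ((64 - (A/2 - 5/A)² + (-20/A + 2*A)) + A)*(-4 + A) = ((64 - (A/2 - 5/A)² - 20/A + 2*A) + A)*(-4 + A) = (64 - (A/2 - 5/A)² - 20/A + 3*A)*(-4 + A) = (-4 + A)*(64 - (A/2 - 5/A)² - 20/A + 3*A))
H(186) - 1*12802 = (-296 + 4*186² + 55/186 + 57*186 + 100/186² - ¼*186³) - 1*12802 = (-296 + 4*34596 + 55*(1/186) + 10602 + 100*(1/34596) - ¼*6434856) - 12802 = (-296 + 138384 + 55/186 + 10602 + 25/8649 - 1608714) - 12802 = -25255489987/17298 - 12802 = -25476938983/17298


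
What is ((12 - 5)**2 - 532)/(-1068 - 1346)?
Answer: 483/2414 ≈ 0.20008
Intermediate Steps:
((12 - 5)**2 - 532)/(-1068 - 1346) = (7**2 - 532)/(-2414) = (49 - 532)*(-1/2414) = -483*(-1/2414) = 483/2414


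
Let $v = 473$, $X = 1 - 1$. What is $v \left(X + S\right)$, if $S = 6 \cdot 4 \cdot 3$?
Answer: $34056$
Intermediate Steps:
$X = 0$ ($X = 1 - 1 = 0$)
$S = 72$ ($S = 24 \cdot 3 = 72$)
$v \left(X + S\right) = 473 \left(0 + 72\right) = 473 \cdot 72 = 34056$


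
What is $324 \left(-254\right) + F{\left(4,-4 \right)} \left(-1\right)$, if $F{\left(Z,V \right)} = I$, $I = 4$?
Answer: $-82300$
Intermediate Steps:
$F{\left(Z,V \right)} = 4$
$324 \left(-254\right) + F{\left(4,-4 \right)} \left(-1\right) = 324 \left(-254\right) + 4 \left(-1\right) = -82296 - 4 = -82300$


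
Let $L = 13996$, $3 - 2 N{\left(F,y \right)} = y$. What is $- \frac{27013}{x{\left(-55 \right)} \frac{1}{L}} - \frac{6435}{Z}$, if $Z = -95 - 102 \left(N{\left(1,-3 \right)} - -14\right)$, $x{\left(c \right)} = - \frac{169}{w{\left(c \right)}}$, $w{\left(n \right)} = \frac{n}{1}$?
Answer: $- \frac{38032347711545}{309101} \approx -1.2304 \cdot 10^{8}$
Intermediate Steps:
$N{\left(F,y \right)} = \frac{3}{2} - \frac{y}{2}$
$w{\left(n \right)} = n$ ($w{\left(n \right)} = n 1 = n$)
$x{\left(c \right)} = - \frac{169}{c}$
$Z = -1829$ ($Z = -95 - 102 \left(\left(\frac{3}{2} - - \frac{3}{2}\right) - -14\right) = -95 - 102 \left(\left(\frac{3}{2} + \frac{3}{2}\right) + 14\right) = -95 - 102 \left(3 + 14\right) = -95 - 1734 = -1829$)
$- \frac{27013}{x{\left(-55 \right)} \frac{1}{L}} - \frac{6435}{Z} = - \frac{27013}{- \frac{169}{-55} \cdot \frac{1}{13996}} - \frac{6435}{-1829} = - \frac{27013}{\left(-169\right) \left(- \frac{1}{55}\right) \frac{1}{13996}} - - \frac{6435}{1829} = - \frac{27013}{\frac{169}{55} \cdot \frac{1}{13996}} + \frac{6435}{1829} = - \frac{27013}{\frac{169}{769780}} + \frac{6435}{1829} = \left(-27013\right) \frac{769780}{169} + \frac{6435}{1829} = - \frac{20794067140}{169} + \frac{6435}{1829} = - \frac{38032347711545}{309101}$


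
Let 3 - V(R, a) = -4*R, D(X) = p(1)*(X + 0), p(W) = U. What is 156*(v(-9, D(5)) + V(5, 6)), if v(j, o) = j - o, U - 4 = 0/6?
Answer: -936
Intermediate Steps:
U = 4 (U = 4 + 0/6 = 4 + 0*(⅙) = 4 + 0 = 4)
p(W) = 4
D(X) = 4*X (D(X) = 4*(X + 0) = 4*X)
V(R, a) = 3 + 4*R (V(R, a) = 3 - (-4)*R = 3 + 4*R)
156*(v(-9, D(5)) + V(5, 6)) = 156*((-9 - 4*5) + (3 + 4*5)) = 156*((-9 - 1*20) + (3 + 20)) = 156*((-9 - 20) + 23) = 156*(-29 + 23) = 156*(-6) = -936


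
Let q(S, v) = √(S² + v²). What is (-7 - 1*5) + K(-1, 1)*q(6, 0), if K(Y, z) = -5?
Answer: -42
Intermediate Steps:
(-7 - 1*5) + K(-1, 1)*q(6, 0) = (-7 - 1*5) - 5*√(6² + 0²) = (-7 - 5) - 5*√(36 + 0) = -12 - 5*√36 = -12 - 5*6 = -12 - 30 = -42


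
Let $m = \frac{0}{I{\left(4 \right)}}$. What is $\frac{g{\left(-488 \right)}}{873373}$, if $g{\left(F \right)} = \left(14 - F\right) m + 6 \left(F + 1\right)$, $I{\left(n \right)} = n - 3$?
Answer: $- \frac{2922}{873373} \approx -0.0033456$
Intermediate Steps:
$I{\left(n \right)} = -3 + n$
$m = 0$ ($m = \frac{0}{-3 + 4} = \frac{0}{1} = 0 \cdot 1 = 0$)
$g{\left(F \right)} = 6 + 6 F$ ($g{\left(F \right)} = \left(14 - F\right) 0 + 6 \left(F + 1\right) = 0 + 6 \left(1 + F\right) = 0 + \left(6 + 6 F\right) = 6 + 6 F$)
$\frac{g{\left(-488 \right)}}{873373} = \frac{6 + 6 \left(-488\right)}{873373} = \left(6 - 2928\right) \frac{1}{873373} = \left(-2922\right) \frac{1}{873373} = - \frac{2922}{873373}$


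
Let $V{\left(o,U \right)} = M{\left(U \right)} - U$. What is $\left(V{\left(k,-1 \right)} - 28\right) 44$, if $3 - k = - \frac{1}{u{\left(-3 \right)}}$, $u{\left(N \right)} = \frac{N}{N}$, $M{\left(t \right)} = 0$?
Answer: $-1188$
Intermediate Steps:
$u{\left(N \right)} = 1$
$k = 4$ ($k = 3 - - 1^{-1} = 3 - \left(-1\right) 1 = 3 - -1 = 3 + 1 = 4$)
$V{\left(o,U \right)} = - U$ ($V{\left(o,U \right)} = 0 - U = - U$)
$\left(V{\left(k,-1 \right)} - 28\right) 44 = \left(\left(-1\right) \left(-1\right) - 28\right) 44 = \left(1 - 28\right) 44 = \left(-27\right) 44 = -1188$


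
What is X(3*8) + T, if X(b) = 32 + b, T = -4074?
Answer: -4018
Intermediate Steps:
X(3*8) + T = (32 + 3*8) - 4074 = (32 + 24) - 4074 = 56 - 4074 = -4018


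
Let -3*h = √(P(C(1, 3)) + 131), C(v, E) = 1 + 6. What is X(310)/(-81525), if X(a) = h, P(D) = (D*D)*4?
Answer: √327/244575 ≈ 7.3937e-5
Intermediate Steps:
C(v, E) = 7
P(D) = 4*D² (P(D) = D²*4 = 4*D²)
h = -√327/3 (h = -√(4*7² + 131)/3 = -√(4*49 + 131)/3 = -√(196 + 131)/3 = -√327/3 ≈ -6.0277)
X(a) = -√327/3
X(310)/(-81525) = -√327/3/(-81525) = -√327/3*(-1/81525) = √327/244575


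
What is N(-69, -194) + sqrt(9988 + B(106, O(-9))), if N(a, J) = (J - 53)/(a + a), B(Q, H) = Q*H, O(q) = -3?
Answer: 247/138 + sqrt(9670) ≈ 100.13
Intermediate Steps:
B(Q, H) = H*Q
N(a, J) = (-53 + J)/(2*a) (N(a, J) = (-53 + J)/((2*a)) = (-53 + J)*(1/(2*a)) = (-53 + J)/(2*a))
N(-69, -194) + sqrt(9988 + B(106, O(-9))) = (1/2)*(-53 - 194)/(-69) + sqrt(9988 - 3*106) = (1/2)*(-1/69)*(-247) + sqrt(9988 - 318) = 247/138 + sqrt(9670)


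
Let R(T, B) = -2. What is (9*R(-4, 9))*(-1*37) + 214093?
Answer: 214759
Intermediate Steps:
(9*R(-4, 9))*(-1*37) + 214093 = (9*(-2))*(-1*37) + 214093 = -18*(-37) + 214093 = 666 + 214093 = 214759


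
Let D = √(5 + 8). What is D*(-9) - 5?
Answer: -5 - 9*√13 ≈ -37.450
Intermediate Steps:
D = √13 ≈ 3.6056
D*(-9) - 5 = √13*(-9) - 5 = -9*√13 - 5 = -5 - 9*√13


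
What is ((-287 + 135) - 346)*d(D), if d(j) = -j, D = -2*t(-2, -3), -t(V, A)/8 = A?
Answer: -23904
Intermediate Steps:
t(V, A) = -8*A
D = -48 (D = -(-16)*(-3) = -2*24 = -48)
((-287 + 135) - 346)*d(D) = ((-287 + 135) - 346)*(-1*(-48)) = (-152 - 346)*48 = -498*48 = -23904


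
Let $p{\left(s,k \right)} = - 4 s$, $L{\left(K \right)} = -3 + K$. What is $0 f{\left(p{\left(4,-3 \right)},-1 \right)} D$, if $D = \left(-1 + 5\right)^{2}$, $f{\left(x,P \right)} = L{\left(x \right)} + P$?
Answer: $0$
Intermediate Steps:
$f{\left(x,P \right)} = -3 + P + x$ ($f{\left(x,P \right)} = \left(-3 + x\right) + P = -3 + P + x$)
$D = 16$ ($D = 4^{2} = 16$)
$0 f{\left(p{\left(4,-3 \right)},-1 \right)} D = 0 \left(-3 - 1 - 16\right) 16 = 0 \left(-20\right) 16 = 0 \cdot 16 = 0$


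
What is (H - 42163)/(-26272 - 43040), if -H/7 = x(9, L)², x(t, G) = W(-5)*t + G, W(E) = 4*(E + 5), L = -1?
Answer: 21085/34656 ≈ 0.60841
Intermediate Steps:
W(E) = 20 + 4*E (W(E) = 4*(5 + E) = 20 + 4*E)
x(t, G) = G (x(t, G) = (20 + 4*(-5))*t + G = (20 - 20)*t + G = 0*t + G = 0 + G = G)
H = -7 (H = -7*(-1)² = -7*1 = -7)
(H - 42163)/(-26272 - 43040) = (-7 - 42163)/(-26272 - 43040) = -42170/(-69312) = -42170*(-1/69312) = 21085/34656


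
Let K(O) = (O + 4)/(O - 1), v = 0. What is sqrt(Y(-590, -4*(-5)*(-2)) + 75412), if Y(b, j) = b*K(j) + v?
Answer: 2*sqrt(31474183)/41 ≈ 273.67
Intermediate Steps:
K(O) = (4 + O)/(-1 + O)
Y(b, j) = b*(4 + j)/(-1 + j) (Y(b, j) = b*((4 + j)/(-1 + j)) + 0 = b*(4 + j)/(-1 + j) + 0 = b*(4 + j)/(-1 + j))
sqrt(Y(-590, -4*(-5)*(-2)) + 75412) = sqrt(-590*(4 - 4*(-5)*(-2))/(-1 - 4*(-5)*(-2)) + 75412) = sqrt(-590*(4 + 20*(-2))/(-1 + 20*(-2)) + 75412) = sqrt(-590*(4 - 40)/(-1 - 40) + 75412) = sqrt(-590*(-36)/(-41) + 75412) = sqrt(-590*(-1/41)*(-36) + 75412) = sqrt(-21240/41 + 75412) = sqrt(3070652/41) = 2*sqrt(31474183)/41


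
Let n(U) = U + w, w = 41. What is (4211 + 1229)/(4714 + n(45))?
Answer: 17/15 ≈ 1.1333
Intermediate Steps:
n(U) = 41 + U (n(U) = U + 41 = 41 + U)
(4211 + 1229)/(4714 + n(45)) = (4211 + 1229)/(4714 + (41 + 45)) = 5440/(4714 + 86) = 5440/4800 = 5440*(1/4800) = 17/15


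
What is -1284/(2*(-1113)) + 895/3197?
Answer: 1016203/1186087 ≈ 0.85677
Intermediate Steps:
-1284/(2*(-1113)) + 895/3197 = -1284/(-2226) + 895*(1/3197) = -1284*(-1/2226) + 895/3197 = 214/371 + 895/3197 = 1016203/1186087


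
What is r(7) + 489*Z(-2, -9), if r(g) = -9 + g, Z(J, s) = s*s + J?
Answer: 38629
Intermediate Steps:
Z(J, s) = J + s² (Z(J, s) = s² + J = J + s²)
r(7) + 489*Z(-2, -9) = (-9 + 7) + 489*(-2 + (-9)²) = -2 + 489*(-2 + 81) = -2 + 489*79 = -2 + 38631 = 38629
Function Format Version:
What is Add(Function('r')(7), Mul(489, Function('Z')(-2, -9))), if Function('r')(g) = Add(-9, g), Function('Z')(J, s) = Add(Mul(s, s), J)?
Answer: 38629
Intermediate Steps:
Function('Z')(J, s) = Add(J, Pow(s, 2)) (Function('Z')(J, s) = Add(Pow(s, 2), J) = Add(J, Pow(s, 2)))
Add(Function('r')(7), Mul(489, Function('Z')(-2, -9))) = Add(Add(-9, 7), Mul(489, Add(-2, Pow(-9, 2)))) = Add(-2, Mul(489, Add(-2, 81))) = Add(-2, Mul(489, 79)) = Add(-2, 38631) = 38629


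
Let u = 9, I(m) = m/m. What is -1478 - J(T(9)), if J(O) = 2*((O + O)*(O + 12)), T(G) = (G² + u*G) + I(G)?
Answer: -115578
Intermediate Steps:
I(m) = 1
T(G) = 1 + G² + 9*G (T(G) = (G² + 9*G) + 1 = 1 + G² + 9*G)
J(O) = 4*O*(12 + O) (J(O) = 2*((2*O)*(12 + O)) = 2*(2*O*(12 + O)) = 4*O*(12 + O))
-1478 - J(T(9)) = -1478 - 4*(1 + 9² + 9*9)*(12 + (1 + 9² + 9*9)) = -1478 - 4*(1 + 81 + 81)*(12 + (1 + 81 + 81)) = -1478 - 4*163*(12 + 163) = -1478 - 4*163*175 = -1478 - 1*114100 = -1478 - 114100 = -115578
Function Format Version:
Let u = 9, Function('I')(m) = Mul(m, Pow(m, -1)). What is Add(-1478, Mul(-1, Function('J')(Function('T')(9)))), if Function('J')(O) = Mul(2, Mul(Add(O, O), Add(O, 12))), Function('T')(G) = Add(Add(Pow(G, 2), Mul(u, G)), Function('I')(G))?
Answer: -115578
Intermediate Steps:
Function('I')(m) = 1
Function('T')(G) = Add(1, Pow(G, 2), Mul(9, G)) (Function('T')(G) = Add(Add(Pow(G, 2), Mul(9, G)), 1) = Add(1, Pow(G, 2), Mul(9, G)))
Function('J')(O) = Mul(4, O, Add(12, O)) (Function('J')(O) = Mul(2, Mul(Mul(2, O), Add(12, O))) = Mul(2, Mul(2, O, Add(12, O))) = Mul(4, O, Add(12, O)))
Add(-1478, Mul(-1, Function('J')(Function('T')(9)))) = Add(-1478, Mul(-1, Mul(4, Add(1, Pow(9, 2), Mul(9, 9)), Add(12, Add(1, Pow(9, 2), Mul(9, 9)))))) = Add(-1478, Mul(-1, Mul(4, Add(1, 81, 81), Add(12, Add(1, 81, 81))))) = Add(-1478, Mul(-1, Mul(4, 163, Add(12, 163)))) = Add(-1478, Mul(-1, Mul(4, 163, 175))) = Add(-1478, Mul(-1, 114100)) = Add(-1478, -114100) = -115578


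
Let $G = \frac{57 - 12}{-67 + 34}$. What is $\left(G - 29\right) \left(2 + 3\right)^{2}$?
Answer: $- \frac{8350}{11} \approx -759.09$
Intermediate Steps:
$G = - \frac{15}{11}$ ($G = \frac{45}{-33} = 45 \left(- \frac{1}{33}\right) = - \frac{15}{11} \approx -1.3636$)
$\left(G - 29\right) \left(2 + 3\right)^{2} = \left(- \frac{15}{11} - 29\right) \left(2 + 3\right)^{2} = - \frac{334 \cdot 5^{2}}{11} = \left(- \frac{334}{11}\right) 25 = - \frac{8350}{11}$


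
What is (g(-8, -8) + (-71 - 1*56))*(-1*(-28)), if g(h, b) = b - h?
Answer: -3556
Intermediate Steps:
(g(-8, -8) + (-71 - 1*56))*(-1*(-28)) = ((-8 - 1*(-8)) + (-71 - 1*56))*(-1*(-28)) = ((-8 + 8) + (-71 - 56))*28 = (0 - 127)*28 = -127*28 = -3556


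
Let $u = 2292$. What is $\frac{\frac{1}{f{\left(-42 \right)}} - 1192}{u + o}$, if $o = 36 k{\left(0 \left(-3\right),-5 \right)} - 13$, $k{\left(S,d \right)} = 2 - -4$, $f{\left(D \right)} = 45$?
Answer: $- \frac{53639}{112275} \approx -0.47775$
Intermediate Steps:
$k{\left(S,d \right)} = 6$ ($k{\left(S,d \right)} = 2 + 4 = 6$)
$o = 203$ ($o = 36 \cdot 6 - 13 = 216 - 13 = 203$)
$\frac{\frac{1}{f{\left(-42 \right)}} - 1192}{u + o} = \frac{\frac{1}{45} - 1192}{2292 + 203} = \frac{\frac{1}{45} - 1192}{2495} = \left(- \frac{53639}{45}\right) \frac{1}{2495} = - \frac{53639}{112275}$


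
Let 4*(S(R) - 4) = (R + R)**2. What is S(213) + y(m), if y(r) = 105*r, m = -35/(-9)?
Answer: 137344/3 ≈ 45781.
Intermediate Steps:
S(R) = 4 + R**2 (S(R) = 4 + (R + R)**2/4 = 4 + (2*R)**2/4 = 4 + (4*R**2)/4 = 4 + R**2)
m = 35/9 (m = -35*(-1/9) = 35/9 ≈ 3.8889)
S(213) + y(m) = (4 + 213**2) + 105*(35/9) = (4 + 45369) + 1225/3 = 45373 + 1225/3 = 137344/3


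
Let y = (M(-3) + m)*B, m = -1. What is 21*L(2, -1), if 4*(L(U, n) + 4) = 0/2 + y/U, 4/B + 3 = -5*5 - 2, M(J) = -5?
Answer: -819/10 ≈ -81.900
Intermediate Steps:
B = -2/15 (B = 4/(-3 + (-5*5 - 2)) = 4/(-3 + (-25 - 2)) = 4/(-3 - 27) = 4/(-30) = 4*(-1/30) = -2/15 ≈ -0.13333)
y = 4/5 (y = (-5 - 1)*(-2/15) = -6*(-2/15) = 4/5 ≈ 0.80000)
L(U, n) = -4 + 1/(5*U) (L(U, n) = -4 + (0/2 + 4/(5*U))/4 = -4 + (0*(1/2) + 4/(5*U))/4 = -4 + (0 + 4/(5*U))/4 = -4 + (4/(5*U))/4 = -4 + 1/(5*U))
21*L(2, -1) = 21*(-4 + (1/5)/2) = 21*(-4 + (1/5)*(1/2)) = 21*(-4 + 1/10) = 21*(-39/10) = -819/10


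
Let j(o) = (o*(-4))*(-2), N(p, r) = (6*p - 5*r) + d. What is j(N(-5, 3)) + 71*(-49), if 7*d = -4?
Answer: -26905/7 ≈ -3843.6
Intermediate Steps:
d = -4/7 (d = (⅐)*(-4) = -4/7 ≈ -0.57143)
N(p, r) = -4/7 - 5*r + 6*p (N(p, r) = (6*p - 5*r) - 4/7 = (-5*r + 6*p) - 4/7 = -4/7 - 5*r + 6*p)
j(o) = 8*o (j(o) = -4*o*(-2) = 8*o)
j(N(-5, 3)) + 71*(-49) = 8*(-4/7 - 5*3 + 6*(-5)) + 71*(-49) = 8*(-4/7 - 15 - 30) - 3479 = 8*(-319/7) - 3479 = -2552/7 - 3479 = -26905/7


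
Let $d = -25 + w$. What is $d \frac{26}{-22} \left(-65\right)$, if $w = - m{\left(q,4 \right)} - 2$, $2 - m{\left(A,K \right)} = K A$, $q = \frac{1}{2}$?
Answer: $- \frac{22815}{11} \approx -2074.1$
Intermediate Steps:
$q = \frac{1}{2} \approx 0.5$
$m{\left(A,K \right)} = 2 - A K$ ($m{\left(A,K \right)} = 2 - K A = 2 - A K$)
$w = -2$ ($w = - (2 - \frac{1}{2} \cdot 4) - 2 = - (2 - 2) - 2 = \left(-1\right) 0 - 2 = 0 - 2 = -2$)
$d = -27$ ($d = -25 - 2 = -27$)
$d \frac{26}{-22} \left(-65\right) = - 27 \frac{26}{-22} \left(-65\right) = - 27 \cdot 26 \left(- \frac{1}{22}\right) \left(-65\right) = \left(-27\right) \left(- \frac{13}{11}\right) \left(-65\right) = \frac{351}{11} \left(-65\right) = - \frac{22815}{11}$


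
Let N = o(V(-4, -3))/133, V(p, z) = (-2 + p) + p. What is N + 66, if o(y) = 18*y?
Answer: 8598/133 ≈ 64.647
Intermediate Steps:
V(p, z) = -2 + 2*p
N = -180/133 (N = (18*(-2 + 2*(-4)))/133 = (18*(-2 - 8))*(1/133) = (18*(-10))*(1/133) = -180*1/133 = -180/133 ≈ -1.3534)
N + 66 = -180/133 + 66 = 8598/133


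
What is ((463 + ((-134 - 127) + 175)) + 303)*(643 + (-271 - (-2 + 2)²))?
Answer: 252960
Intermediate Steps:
((463 + ((-134 - 127) + 175)) + 303)*(643 + (-271 - (-2 + 2)²)) = ((463 + (-261 + 175)) + 303)*(643 + (-271 - 1*0²)) = ((463 - 86) + 303)*(643 + (-271 - 1*0)) = (377 + 303)*(643 + (-271 + 0)) = 680*(643 - 271) = 680*372 = 252960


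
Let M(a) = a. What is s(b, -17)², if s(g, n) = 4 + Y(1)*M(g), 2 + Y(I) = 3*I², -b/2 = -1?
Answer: 36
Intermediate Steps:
b = 2 (b = -2*(-1) = 2)
Y(I) = -2 + 3*I²
s(g, n) = 4 + g (s(g, n) = 4 + (-2 + 3*1²)*g = 4 + (-2 + 3*1)*g = 4 + (-2 + 3)*g = 4 + 1*g = 4 + g)
s(b, -17)² = (4 + 2)² = 6² = 36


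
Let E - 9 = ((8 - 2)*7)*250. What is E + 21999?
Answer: 32508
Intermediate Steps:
E = 10509 (E = 9 + ((8 - 2)*7)*250 = 9 + (6*7)*250 = 9 + 42*250 = 9 + 10500 = 10509)
E + 21999 = 10509 + 21999 = 32508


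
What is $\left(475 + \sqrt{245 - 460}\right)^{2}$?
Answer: $\left(475 + i \sqrt{215}\right)^{2} \approx 2.2541 \cdot 10^{5} + 13930.0 i$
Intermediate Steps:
$\left(475 + \sqrt{245 - 460}\right)^{2} = \left(475 + \sqrt{-215}\right)^{2} = \left(475 + i \sqrt{215}\right)^{2}$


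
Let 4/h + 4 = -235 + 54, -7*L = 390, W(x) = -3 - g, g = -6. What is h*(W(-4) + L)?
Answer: 1476/1295 ≈ 1.1398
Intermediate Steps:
W(x) = 3 (W(x) = -3 - 1*(-6) = -3 + 6 = 3)
L = -390/7 (L = -1/7*390 = -390/7 ≈ -55.714)
h = -4/185 (h = 4/(-4 + (-235 + 54)) = 4/(-4 - 181) = 4/(-185) = 4*(-1/185) = -4/185 ≈ -0.021622)
h*(W(-4) + L) = -4*(3 - 390/7)/185 = -4/185*(-369/7) = 1476/1295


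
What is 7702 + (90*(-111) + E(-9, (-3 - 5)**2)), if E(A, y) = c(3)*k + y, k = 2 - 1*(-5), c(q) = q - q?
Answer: -2224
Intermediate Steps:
c(q) = 0
k = 7 (k = 2 + 5 = 7)
E(A, y) = y (E(A, y) = 0*7 + y = 0 + y = y)
7702 + (90*(-111) + E(-9, (-3 - 5)**2)) = 7702 + (90*(-111) + (-3 - 5)**2) = 7702 + (-9990 + (-8)**2) = 7702 + (-9990 + 64) = 7702 - 9926 = -2224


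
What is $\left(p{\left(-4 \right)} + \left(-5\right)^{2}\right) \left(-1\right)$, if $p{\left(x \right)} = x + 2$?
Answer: $-23$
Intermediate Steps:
$p{\left(x \right)} = 2 + x$
$\left(p{\left(-4 \right)} + \left(-5\right)^{2}\right) \left(-1\right) = \left(\left(2 - 4\right) + \left(-5\right)^{2}\right) \left(-1\right) = \left(-2 + 25\right) \left(-1\right) = 23 \left(-1\right) = -23$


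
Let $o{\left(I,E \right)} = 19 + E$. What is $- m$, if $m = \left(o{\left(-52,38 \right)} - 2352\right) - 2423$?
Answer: $4718$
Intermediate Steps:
$m = -4718$ ($m = \left(\left(19 + 38\right) - 2352\right) - 2423 = \left(57 - 2352\right) - 2423 = -2295 - 2423 = -4718$)
$- m = \left(-1\right) \left(-4718\right) = 4718$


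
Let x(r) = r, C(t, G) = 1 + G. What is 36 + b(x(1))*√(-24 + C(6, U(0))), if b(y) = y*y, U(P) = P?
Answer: 36 + I*√23 ≈ 36.0 + 4.7958*I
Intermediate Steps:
b(y) = y²
36 + b(x(1))*√(-24 + C(6, U(0))) = 36 + 1²*√(-24 + (1 + 0)) = 36 + 1*√(-24 + 1) = 36 + 1*√(-23) = 36 + 1*(I*√23) = 36 + I*√23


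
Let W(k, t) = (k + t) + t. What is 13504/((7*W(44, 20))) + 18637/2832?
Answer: 1366719/46256 ≈ 29.547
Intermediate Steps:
W(k, t) = k + 2*t
13504/((7*W(44, 20))) + 18637/2832 = 13504/((7*(44 + 2*20))) + 18637/2832 = 13504/((7*(44 + 40))) + 18637*(1/2832) = 13504/((7*84)) + 18637/2832 = 13504/588 + 18637/2832 = 13504*(1/588) + 18637/2832 = 3376/147 + 18637/2832 = 1366719/46256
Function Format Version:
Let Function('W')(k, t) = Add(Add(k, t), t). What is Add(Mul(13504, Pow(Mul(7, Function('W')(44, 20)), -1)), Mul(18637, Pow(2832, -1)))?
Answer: Rational(1366719, 46256) ≈ 29.547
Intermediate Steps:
Function('W')(k, t) = Add(k, Mul(2, t))
Add(Mul(13504, Pow(Mul(7, Function('W')(44, 20)), -1)), Mul(18637, Pow(2832, -1))) = Add(Mul(13504, Pow(Mul(7, Add(44, Mul(2, 20))), -1)), Mul(18637, Pow(2832, -1))) = Add(Mul(13504, Pow(Mul(7, Add(44, 40)), -1)), Mul(18637, Rational(1, 2832))) = Add(Mul(13504, Pow(Mul(7, 84), -1)), Rational(18637, 2832)) = Add(Mul(13504, Pow(588, -1)), Rational(18637, 2832)) = Add(Mul(13504, Rational(1, 588)), Rational(18637, 2832)) = Add(Rational(3376, 147), Rational(18637, 2832)) = Rational(1366719, 46256)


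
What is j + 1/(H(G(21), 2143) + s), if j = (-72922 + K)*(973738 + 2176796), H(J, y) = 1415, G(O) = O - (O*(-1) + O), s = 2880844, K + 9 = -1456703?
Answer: -13890078594026852003/2882259 ≈ -4.8192e+12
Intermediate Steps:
K = -1456712 (K = -9 - 1456703 = -1456712)
G(O) = O (G(O) = O - (-O + O) = O - 1*0 = O + 0 = O)
j = -4819163924556 (j = (-72922 - 1456712)*(973738 + 2176796) = -1529634*3150534 = -4819163924556)
j + 1/(H(G(21), 2143) + s) = -4819163924556 + 1/(1415 + 2880844) = -4819163924556 + 1/2882259 = -13890078594026852003/2882259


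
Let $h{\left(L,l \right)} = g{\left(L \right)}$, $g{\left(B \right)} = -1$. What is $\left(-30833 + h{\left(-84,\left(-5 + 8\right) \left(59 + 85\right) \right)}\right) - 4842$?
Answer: $-35676$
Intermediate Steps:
$h{\left(L,l \right)} = -1$
$\left(-30833 + h{\left(-84,\left(-5 + 8\right) \left(59 + 85\right) \right)}\right) - 4842 = \left(-30833 - 1\right) - 4842 = -30834 - 4842 = -35676$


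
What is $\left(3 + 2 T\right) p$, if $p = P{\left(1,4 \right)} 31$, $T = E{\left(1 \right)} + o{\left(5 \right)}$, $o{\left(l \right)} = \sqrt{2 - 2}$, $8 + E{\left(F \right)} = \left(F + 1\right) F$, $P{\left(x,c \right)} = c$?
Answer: $-1116$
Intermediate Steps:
$E{\left(F \right)} = -8 + F \left(1 + F\right)$ ($E{\left(F \right)} = -8 + \left(F + 1\right) F = -8 + \left(1 + F\right) F = -8 + F \left(1 + F\right)$)
$o{\left(l \right)} = 0$ ($o{\left(l \right)} = \sqrt{0} = 0$)
$T = -6$ ($T = \left(-8 + 1 + 1^{2}\right) + 0 = \left(-8 + 1 + 1\right) + 0 = -6 + 0 = -6$)
$p = 124$ ($p = 4 \cdot 31 = 124$)
$\left(3 + 2 T\right) p = \left(3 + 2 \left(-6\right)\right) 124 = \left(3 - 12\right) 124 = \left(-9\right) 124 = -1116$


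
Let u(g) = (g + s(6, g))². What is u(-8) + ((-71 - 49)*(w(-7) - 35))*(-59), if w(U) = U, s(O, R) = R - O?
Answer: -296876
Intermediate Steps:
u(g) = (-6 + 2*g)² (u(g) = (g + (g - 1*6))² = (g + (g - 6))² = (g + (-6 + g))² = (-6 + 2*g)²)
u(-8) + ((-71 - 49)*(w(-7) - 35))*(-59) = 4*(-3 - 8)² + ((-71 - 49)*(-7 - 35))*(-59) = 4*(-11)² - 120*(-42)*(-59) = 4*121 + 5040*(-59) = 484 - 297360 = -296876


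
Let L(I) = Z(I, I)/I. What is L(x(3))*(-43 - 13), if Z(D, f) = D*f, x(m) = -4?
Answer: 224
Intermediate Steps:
L(I) = I (L(I) = (I*I)/I = I²/I = I)
L(x(3))*(-43 - 13) = -4*(-43 - 13) = -4*(-56) = 224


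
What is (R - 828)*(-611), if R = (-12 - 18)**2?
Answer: -43992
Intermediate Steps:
R = 900 (R = (-30)**2 = 900)
(R - 828)*(-611) = (900 - 828)*(-611) = 72*(-611) = -43992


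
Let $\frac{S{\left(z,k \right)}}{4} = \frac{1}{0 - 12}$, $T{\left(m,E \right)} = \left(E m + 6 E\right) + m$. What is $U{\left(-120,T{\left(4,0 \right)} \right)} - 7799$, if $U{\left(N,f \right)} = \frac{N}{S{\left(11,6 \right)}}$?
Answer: $-7439$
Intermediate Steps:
$T{\left(m,E \right)} = m + 6 E + E m$ ($T{\left(m,E \right)} = \left(6 E + E m\right) + m = m + 6 E + E m$)
$S{\left(z,k \right)} = - \frac{1}{3}$ ($S{\left(z,k \right)} = \frac{4}{0 - 12} = \frac{4}{-12} = 4 \left(- \frac{1}{12}\right) = - \frac{1}{3}$)
$U{\left(N,f \right)} = - 3 N$ ($U{\left(N,f \right)} = \frac{N}{- \frac{1}{3}} = N \left(-3\right) = - 3 N$)
$U{\left(-120,T{\left(4,0 \right)} \right)} - 7799 = \left(-3\right) \left(-120\right) - 7799 = 360 - 7799 = -7439$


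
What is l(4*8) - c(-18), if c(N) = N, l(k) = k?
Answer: 50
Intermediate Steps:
l(4*8) - c(-18) = 4*8 - 1*(-18) = 32 + 18 = 50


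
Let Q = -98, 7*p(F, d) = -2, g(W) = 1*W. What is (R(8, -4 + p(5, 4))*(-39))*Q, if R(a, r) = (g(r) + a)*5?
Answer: 70980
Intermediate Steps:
g(W) = W
p(F, d) = -2/7 (p(F, d) = (⅐)*(-2) = -2/7)
R(a, r) = 5*a + 5*r (R(a, r) = (r + a)*5 = (a + r)*5 = 5*a + 5*r)
(R(8, -4 + p(5, 4))*(-39))*Q = ((5*8 + 5*(-4 - 2/7))*(-39))*(-98) = ((40 + 5*(-30/7))*(-39))*(-98) = ((40 - 150/7)*(-39))*(-98) = ((130/7)*(-39))*(-98) = -5070/7*(-98) = 70980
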